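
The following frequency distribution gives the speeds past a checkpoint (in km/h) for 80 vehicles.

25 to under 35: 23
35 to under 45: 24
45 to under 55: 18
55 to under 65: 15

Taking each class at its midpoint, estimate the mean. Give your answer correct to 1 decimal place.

43.1

Midpoints: 30, 40, 50, 60
Σfm = 23×30 + 24×40 + 18×50 + 15×60 = 3450
n = Σf = 80
Mean = 3450 / 80 = 43.1250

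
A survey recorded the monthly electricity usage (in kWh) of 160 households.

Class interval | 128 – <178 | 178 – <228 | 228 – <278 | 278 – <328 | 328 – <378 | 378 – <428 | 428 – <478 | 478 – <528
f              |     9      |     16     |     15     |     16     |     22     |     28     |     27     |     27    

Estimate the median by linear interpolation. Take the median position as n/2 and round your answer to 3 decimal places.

381.571

Cumulative frequencies: 9, 25, 40, 56, 78, 106, 133, 160
n = 160; position = n/2 = 80.
This falls in the class 378 – <428: L = 378, F = 78, f = 28, h = 50.
Median ≈ 378 + ((80 − 78) / 28) × 50 = 381.5714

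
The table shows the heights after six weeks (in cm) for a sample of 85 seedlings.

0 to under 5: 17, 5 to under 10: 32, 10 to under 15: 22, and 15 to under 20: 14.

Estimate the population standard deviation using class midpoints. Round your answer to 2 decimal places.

Midpoints: 2.5, 7.5, 12.5, 17.5
n = 85, Σfm = 802.5, mean = 9.4412
Σfm² = 9631.25
Σf(m − x̄)² = Σfm² − (Σfm)²/n = 9631.25 − 802.5²/85 = 2054.7059
Population variance = 2054.7059 / 85 = 24.1730
Standard deviation = √24.1730 = 4.9166

4.92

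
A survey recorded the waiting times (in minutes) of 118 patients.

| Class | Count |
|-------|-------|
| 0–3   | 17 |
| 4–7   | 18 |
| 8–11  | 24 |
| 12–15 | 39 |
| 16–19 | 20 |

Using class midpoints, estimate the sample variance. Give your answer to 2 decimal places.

27.19

Midpoints: 1.5, 5.5, 9.5, 13.5, 17.5
n = 118, Σfm = 1229, mean = 10.4153
Σfm² = 15981.5
Σf(m − x̄)² = Σfm² − (Σfm)²/n = 15981.5 − 1229²/118 = 3181.1525
Sample variance = 3181.1525 / 117 = 27.1893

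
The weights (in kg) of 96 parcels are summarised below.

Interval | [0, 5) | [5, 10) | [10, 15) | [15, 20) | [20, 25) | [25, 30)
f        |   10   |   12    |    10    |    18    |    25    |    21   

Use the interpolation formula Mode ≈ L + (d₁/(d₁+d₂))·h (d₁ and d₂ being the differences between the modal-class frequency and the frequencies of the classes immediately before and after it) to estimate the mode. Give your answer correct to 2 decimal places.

23.18

Modal class: [20, 25) (highest frequency 25).
d₁ = 25 − 18 = 7, d₂ = 25 − 21 = 4
Mode ≈ 20 + (7/(7+4)) × 5 = 20 + 3.1818 = 23.1818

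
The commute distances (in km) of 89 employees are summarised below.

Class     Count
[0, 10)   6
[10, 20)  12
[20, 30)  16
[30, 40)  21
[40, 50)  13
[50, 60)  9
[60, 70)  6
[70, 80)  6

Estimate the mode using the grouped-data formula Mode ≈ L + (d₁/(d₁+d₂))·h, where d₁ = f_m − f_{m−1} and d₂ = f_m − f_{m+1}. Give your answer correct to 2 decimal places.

33.85

Modal class: [30, 40) (highest frequency 21).
d₁ = 21 − 16 = 5, d₂ = 21 − 13 = 8
Mode ≈ 30 + (5/(5+8)) × 10 = 30 + 3.8462 = 33.8462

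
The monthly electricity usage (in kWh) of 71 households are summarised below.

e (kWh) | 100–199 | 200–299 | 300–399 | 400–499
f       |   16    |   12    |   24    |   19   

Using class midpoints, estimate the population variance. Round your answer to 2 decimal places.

Midpoints: 149.5, 249.5, 349.5, 449.5
n = 71, Σfm = 22314.5, mean = 314.2887
Σfm² = 7875167.75
Σf(m − x̄)² = Σfm² − (Σfm)²/n = 7875167.75 − 22314.5²/71 = 861971.8310
Population variance = 861971.8310 / 71 = 12140.4483

12140.45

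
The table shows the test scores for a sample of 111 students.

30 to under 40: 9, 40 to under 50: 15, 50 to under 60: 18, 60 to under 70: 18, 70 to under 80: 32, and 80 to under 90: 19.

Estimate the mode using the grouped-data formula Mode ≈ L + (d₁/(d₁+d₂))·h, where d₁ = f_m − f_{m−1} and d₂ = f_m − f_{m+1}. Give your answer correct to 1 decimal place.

Modal class: 70 to under 80 (highest frequency 32).
d₁ = 32 − 18 = 14, d₂ = 32 − 19 = 13
Mode ≈ 70 + (14/(14+13)) × 10 = 70 + 5.1852 = 75.1852

75.2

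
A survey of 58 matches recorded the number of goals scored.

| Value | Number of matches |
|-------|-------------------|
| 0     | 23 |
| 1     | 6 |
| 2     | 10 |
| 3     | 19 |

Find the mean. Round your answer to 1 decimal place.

Values: 0, 1, 2, 3
Σfx = 23×0 + 6×1 + 10×2 + 19×3 = 83
n = Σf = 58
Mean = 83 / 58 = 1.4310

1.4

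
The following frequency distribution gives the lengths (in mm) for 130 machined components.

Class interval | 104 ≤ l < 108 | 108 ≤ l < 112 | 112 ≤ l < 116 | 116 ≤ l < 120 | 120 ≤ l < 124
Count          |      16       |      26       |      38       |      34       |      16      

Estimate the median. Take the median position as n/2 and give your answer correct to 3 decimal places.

114.421

Cumulative frequencies: 16, 42, 80, 114, 130
n = 130; position = n/2 = 65.
This falls in the class 112 ≤ l < 116: L = 112, F = 42, f = 38, h = 4.
Median ≈ 112 + ((65 − 42) / 38) × 4 = 114.4211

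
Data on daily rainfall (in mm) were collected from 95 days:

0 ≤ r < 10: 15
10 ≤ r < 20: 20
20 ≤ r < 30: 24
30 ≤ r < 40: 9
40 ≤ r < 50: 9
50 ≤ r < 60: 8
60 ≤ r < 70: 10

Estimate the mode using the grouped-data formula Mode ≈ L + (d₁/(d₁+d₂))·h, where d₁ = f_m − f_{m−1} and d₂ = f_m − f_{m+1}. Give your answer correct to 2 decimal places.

22.11

Modal class: 20 ≤ r < 30 (highest frequency 24).
d₁ = 24 − 20 = 4, d₂ = 24 − 9 = 15
Mode ≈ 20 + (4/(4+15)) × 10 = 20 + 2.1053 = 22.1053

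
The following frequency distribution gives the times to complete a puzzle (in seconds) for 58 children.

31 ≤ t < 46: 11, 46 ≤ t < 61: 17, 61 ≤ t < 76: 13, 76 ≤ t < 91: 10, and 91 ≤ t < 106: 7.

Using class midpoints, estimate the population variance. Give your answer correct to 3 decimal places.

Midpoints: 38.5, 53.5, 68.5, 83.5, 98.5
n = 58, Σfm = 3748, mean = 64.6207
Σfm² = 263600.5
Σf(m − x̄)² = Σfm² − (Σfm)²/n = 263600.5 − 3748²/58 = 21402.1552
Population variance = 21402.1552 / 58 = 369.0027

369.003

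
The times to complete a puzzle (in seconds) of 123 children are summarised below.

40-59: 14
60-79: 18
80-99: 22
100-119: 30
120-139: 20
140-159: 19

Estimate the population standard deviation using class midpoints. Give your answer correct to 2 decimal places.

31.32

Midpoints: 49.5, 69.5, 89.5, 109.5, 129.5, 149.5
n = 123, Σfm = 12628.5, mean = 102.6707
Σfm² = 1417240.75
Σf(m − x̄)² = Σfm² − (Σfm)²/n = 1417240.75 − 12628.5²/123 = 120663.4146
Population variance = 120663.4146 / 123 = 981.0034
Standard deviation = √981.0034 = 31.3210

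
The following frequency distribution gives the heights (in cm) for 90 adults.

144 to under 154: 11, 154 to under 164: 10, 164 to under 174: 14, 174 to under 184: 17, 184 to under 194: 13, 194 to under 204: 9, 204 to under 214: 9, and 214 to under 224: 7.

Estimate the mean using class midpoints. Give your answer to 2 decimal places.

Midpoints: 149, 159, 169, 179, 189, 199, 209, 219
Σfm = 11×149 + 10×159 + 14×169 + 17×179 + 13×189 + 9×199 + 9×209 + 7×219 = 16300
n = Σf = 90
Mean = 16300 / 90 = 181.1111

181.11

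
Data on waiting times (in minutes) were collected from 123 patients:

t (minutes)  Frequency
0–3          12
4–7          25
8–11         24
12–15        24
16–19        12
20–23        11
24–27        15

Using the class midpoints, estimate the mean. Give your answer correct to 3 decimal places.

Midpoints: 1.5, 5.5, 9.5, 13.5, 17.5, 21.5, 25.5
Σfm = 12×1.5 + 25×5.5 + 24×9.5 + 24×13.5 + 12×17.5 + 11×21.5 + 15×25.5 = 1536.5
n = Σf = 123
Mean = 1536.5 / 123 = 12.4919

12.492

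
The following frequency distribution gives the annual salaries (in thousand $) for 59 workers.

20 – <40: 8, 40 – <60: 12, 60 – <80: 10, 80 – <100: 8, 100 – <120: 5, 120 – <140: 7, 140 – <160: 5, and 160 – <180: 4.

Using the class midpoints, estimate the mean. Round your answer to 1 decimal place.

87.3

Midpoints: 30, 50, 70, 90, 110, 130, 150, 170
Σfm = 8×30 + 12×50 + 10×70 + 8×90 + 5×110 + 7×130 + 5×150 + 4×170 = 5150
n = Σf = 59
Mean = 5150 / 59 = 87.2881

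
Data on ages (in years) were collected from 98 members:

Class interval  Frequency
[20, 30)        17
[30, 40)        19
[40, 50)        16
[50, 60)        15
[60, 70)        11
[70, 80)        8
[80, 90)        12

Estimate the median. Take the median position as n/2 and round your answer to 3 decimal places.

48.125

Cumulative frequencies: 17, 36, 52, 67, 78, 86, 98
n = 98; position = n/2 = 49.
This falls in the class [40, 50): L = 40, F = 36, f = 16, h = 10.
Median ≈ 40 + ((49 − 36) / 16) × 10 = 48.1250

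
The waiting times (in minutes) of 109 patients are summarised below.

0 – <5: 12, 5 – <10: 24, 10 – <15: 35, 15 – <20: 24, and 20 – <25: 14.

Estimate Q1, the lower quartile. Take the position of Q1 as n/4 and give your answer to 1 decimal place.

8.2

Cumulative frequencies: 12, 36, 71, 95, 109
n = 109; position = n/4 = 27.25.
This falls in the class 5 – <10: L = 5, F = 12, f = 24, h = 5.
Lower quartile ≈ 5 + ((27.25 − 12) / 24) × 5 = 8.1771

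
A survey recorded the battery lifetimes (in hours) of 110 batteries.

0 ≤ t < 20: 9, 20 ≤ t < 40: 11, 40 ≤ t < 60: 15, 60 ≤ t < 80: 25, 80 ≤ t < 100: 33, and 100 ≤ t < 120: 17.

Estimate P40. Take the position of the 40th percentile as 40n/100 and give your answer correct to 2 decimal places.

Cumulative frequencies: 9, 20, 35, 60, 93, 110
n = 110; position = 40n/100 = 44.
This falls in the class 60 ≤ t < 80: L = 60, F = 35, f = 25, h = 20.
40th percentile ≈ 60 + ((44 − 35) / 25) × 20 = 67.2000

67.20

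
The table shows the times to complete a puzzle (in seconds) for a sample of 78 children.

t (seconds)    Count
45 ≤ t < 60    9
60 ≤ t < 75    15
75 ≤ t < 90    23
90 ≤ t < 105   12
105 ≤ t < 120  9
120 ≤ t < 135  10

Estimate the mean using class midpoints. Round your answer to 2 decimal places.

Midpoints: 52.5, 67.5, 82.5, 97.5, 112.5, 127.5
Σfm = 9×52.5 + 15×67.5 + 23×82.5 + 12×97.5 + 9×112.5 + 10×127.5 = 6840
n = Σf = 78
Mean = 6840 / 78 = 87.6923

87.69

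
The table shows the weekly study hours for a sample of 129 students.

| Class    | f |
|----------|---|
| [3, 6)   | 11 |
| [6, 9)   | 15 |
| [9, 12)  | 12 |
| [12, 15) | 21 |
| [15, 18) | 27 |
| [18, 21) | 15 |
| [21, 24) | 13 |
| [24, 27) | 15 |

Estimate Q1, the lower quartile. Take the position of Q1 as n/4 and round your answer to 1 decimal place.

10.6

Cumulative frequencies: 11, 26, 38, 59, 86, 101, 114, 129
n = 129; position = n/4 = 32.25.
This falls in the class [9, 12): L = 9, F = 26, f = 12, h = 3.
Lower quartile ≈ 9 + ((32.25 − 26) / 12) × 3 = 10.5625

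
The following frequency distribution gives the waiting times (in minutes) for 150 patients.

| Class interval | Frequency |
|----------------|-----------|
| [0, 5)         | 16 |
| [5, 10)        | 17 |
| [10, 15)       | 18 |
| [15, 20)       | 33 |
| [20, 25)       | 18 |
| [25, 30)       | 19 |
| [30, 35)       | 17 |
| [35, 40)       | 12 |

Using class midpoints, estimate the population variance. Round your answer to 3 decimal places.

108.139

Midpoints: 2.5, 7.5, 12.5, 17.5, 22.5, 27.5, 32.5, 37.5
n = 150, Σfm = 2900, mean = 19.3333
Σfm² = 72287.5
Σf(m − x̄)² = Σfm² − (Σfm)²/n = 72287.5 − 2900²/150 = 16220.8333
Population variance = 16220.8333 / 150 = 108.1389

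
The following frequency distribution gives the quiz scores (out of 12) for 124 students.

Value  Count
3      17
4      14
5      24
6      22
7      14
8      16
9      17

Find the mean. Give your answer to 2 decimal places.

5.95

Values: 3, 4, 5, 6, 7, 8, 9
Σfx = 17×3 + 14×4 + 24×5 + 22×6 + 14×7 + 16×8 + 17×9 = 738
n = Σf = 124
Mean = 738 / 124 = 5.9516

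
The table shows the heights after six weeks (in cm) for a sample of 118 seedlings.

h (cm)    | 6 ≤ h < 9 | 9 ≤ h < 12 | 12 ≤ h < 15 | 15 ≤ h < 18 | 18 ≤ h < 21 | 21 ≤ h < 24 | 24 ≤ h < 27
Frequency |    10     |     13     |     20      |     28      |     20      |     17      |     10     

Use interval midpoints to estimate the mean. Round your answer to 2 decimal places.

16.70

Midpoints: 7.5, 10.5, 13.5, 16.5, 19.5, 22.5, 25.5
Σfm = 10×7.5 + 13×10.5 + 20×13.5 + 28×16.5 + 20×19.5 + 17×22.5 + 10×25.5 = 1971
n = Σf = 118
Mean = 1971 / 118 = 16.7034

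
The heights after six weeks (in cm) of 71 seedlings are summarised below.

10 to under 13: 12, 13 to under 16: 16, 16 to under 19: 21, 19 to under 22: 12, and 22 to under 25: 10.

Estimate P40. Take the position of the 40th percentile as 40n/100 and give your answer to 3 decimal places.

16.057

Cumulative frequencies: 12, 28, 49, 61, 71
n = 71; position = 40n/100 = 28.4.
This falls in the class 16 to under 19: L = 16, F = 28, f = 21, h = 3.
40th percentile ≈ 16 + ((28.4 − 28) / 21) × 3 = 16.0571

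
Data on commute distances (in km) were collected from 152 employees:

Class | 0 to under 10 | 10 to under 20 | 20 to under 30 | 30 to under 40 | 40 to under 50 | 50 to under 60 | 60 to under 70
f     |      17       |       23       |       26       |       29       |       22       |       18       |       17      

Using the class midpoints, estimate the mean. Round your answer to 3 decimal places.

Midpoints: 5, 15, 25, 35, 45, 55, 65
Σfm = 17×5 + 23×15 + 26×25 + 29×35 + 22×45 + 18×55 + 17×65 = 5180
n = Σf = 152
Mean = 5180 / 152 = 34.0789

34.079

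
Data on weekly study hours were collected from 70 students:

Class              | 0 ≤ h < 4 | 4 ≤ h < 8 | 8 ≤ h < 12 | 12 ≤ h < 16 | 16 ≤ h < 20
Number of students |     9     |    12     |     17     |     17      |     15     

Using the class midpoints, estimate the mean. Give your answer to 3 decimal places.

10.971

Midpoints: 2, 6, 10, 14, 18
Σfm = 9×2 + 12×6 + 17×10 + 17×14 + 15×18 = 768
n = Σf = 70
Mean = 768 / 70 = 10.9714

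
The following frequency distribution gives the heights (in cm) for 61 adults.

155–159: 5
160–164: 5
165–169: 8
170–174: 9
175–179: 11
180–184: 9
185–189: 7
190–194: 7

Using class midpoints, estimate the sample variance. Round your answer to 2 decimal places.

Midpoints: 157, 162, 167, 172, 177, 182, 187, 192
n = 61, Σfm = 10717, mean = 175.6885
Σfm² = 1889399
Σf(m − x̄)² = Σfm² − (Σfm)²/n = 1889399 − 10717²/61 = 6545.0820
Sample variance = 6545.0820 / 60 = 109.0847

109.08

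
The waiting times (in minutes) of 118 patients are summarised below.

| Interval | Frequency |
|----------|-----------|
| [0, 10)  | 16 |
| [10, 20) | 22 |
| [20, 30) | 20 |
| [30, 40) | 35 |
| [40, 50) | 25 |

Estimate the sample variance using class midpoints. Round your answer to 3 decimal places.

Midpoints: 5, 15, 25, 35, 45
n = 118, Σfm = 3260, mean = 27.6271
Σfm² = 111350
Σf(m − x̄)² = Σfm² − (Σfm)²/n = 111350 − 3260²/118 = 21285.5932
Sample variance = 21285.5932 / 117 = 181.9281

181.928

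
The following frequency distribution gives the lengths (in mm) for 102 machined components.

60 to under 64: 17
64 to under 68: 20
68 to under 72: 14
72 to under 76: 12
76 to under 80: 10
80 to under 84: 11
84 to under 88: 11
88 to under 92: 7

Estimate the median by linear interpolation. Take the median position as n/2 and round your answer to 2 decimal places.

72.00

Cumulative frequencies: 17, 37, 51, 63, 73, 84, 95, 102
n = 102; position = n/2 = 51.
This falls in the class 68 to under 72: L = 68, F = 37, f = 14, h = 4.
Median ≈ 68 + ((51 − 37) / 14) × 4 = 72.0000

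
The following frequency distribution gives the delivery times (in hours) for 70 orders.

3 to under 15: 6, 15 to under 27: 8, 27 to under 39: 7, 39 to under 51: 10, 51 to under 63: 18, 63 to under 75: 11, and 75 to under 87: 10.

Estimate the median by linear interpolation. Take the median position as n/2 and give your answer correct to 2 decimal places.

53.67

Cumulative frequencies: 6, 14, 21, 31, 49, 60, 70
n = 70; position = n/2 = 35.
This falls in the class 51 to under 63: L = 51, F = 31, f = 18, h = 12.
Median ≈ 51 + ((35 − 31) / 18) × 12 = 53.6667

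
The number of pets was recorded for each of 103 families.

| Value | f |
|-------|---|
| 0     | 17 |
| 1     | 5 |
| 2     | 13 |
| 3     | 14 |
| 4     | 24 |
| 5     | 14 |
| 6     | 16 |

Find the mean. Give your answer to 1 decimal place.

Values: 0, 1, 2, 3, 4, 5, 6
Σfx = 17×0 + 5×1 + 13×2 + 14×3 + 24×4 + 14×5 + 16×6 = 335
n = Σf = 103
Mean = 335 / 103 = 3.2524

3.3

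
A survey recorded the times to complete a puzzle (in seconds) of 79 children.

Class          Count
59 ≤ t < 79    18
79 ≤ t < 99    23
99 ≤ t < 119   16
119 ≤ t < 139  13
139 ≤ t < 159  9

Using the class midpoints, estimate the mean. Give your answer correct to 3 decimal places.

101.911

Midpoints: 69, 89, 109, 129, 149
Σfm = 18×69 + 23×89 + 16×109 + 13×129 + 9×149 = 8051
n = Σf = 79
Mean = 8051 / 79 = 101.9114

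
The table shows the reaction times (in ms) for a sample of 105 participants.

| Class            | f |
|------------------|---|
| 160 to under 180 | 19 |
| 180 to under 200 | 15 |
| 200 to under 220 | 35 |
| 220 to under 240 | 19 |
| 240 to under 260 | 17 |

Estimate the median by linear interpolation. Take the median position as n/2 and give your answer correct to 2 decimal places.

210.57

Cumulative frequencies: 19, 34, 69, 88, 105
n = 105; position = n/2 = 52.5.
This falls in the class 200 to under 220: L = 200, F = 34, f = 35, h = 20.
Median ≈ 200 + ((52.5 − 34) / 35) × 20 = 210.5714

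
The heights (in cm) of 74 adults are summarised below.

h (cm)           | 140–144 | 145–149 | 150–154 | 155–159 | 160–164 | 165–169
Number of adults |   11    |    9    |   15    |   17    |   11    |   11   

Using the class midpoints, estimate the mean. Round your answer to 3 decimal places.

Midpoints: 142, 147, 152, 157, 162, 167
Σfm = 11×142 + 9×147 + 15×152 + 17×157 + 11×162 + 11×167 = 11453
n = Σf = 74
Mean = 11453 / 74 = 154.7703

154.770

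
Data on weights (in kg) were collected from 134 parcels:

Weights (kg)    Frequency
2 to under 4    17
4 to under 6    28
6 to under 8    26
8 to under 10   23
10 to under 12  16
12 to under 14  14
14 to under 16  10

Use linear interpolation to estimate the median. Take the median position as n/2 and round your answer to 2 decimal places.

7.69

Cumulative frequencies: 17, 45, 71, 94, 110, 124, 134
n = 134; position = n/2 = 67.
This falls in the class 6 to under 8: L = 6, F = 45, f = 26, h = 2.
Median ≈ 6 + ((67 − 45) / 26) × 2 = 7.6923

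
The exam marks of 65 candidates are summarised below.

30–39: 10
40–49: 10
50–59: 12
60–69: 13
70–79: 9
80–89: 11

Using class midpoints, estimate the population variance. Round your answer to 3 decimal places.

Midpoints: 34.5, 44.5, 54.5, 64.5, 74.5, 84.5
n = 65, Σfm = 3882.5, mean = 59.7308
Σfm² = 249926.25
Σf(m − x̄)² = Σfm² − (Σfm)²/n = 249926.25 − 3882.5²/65 = 18021.5385
Population variance = 18021.5385 / 65 = 277.2544

277.254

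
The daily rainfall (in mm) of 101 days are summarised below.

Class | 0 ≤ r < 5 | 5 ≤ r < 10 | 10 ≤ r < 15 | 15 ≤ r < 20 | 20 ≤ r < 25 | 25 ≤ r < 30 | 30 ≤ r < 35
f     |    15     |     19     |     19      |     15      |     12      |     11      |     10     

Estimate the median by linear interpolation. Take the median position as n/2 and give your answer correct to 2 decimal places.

14.34

Cumulative frequencies: 15, 34, 53, 68, 80, 91, 101
n = 101; position = n/2 = 50.5.
This falls in the class 10 ≤ r < 15: L = 10, F = 34, f = 19, h = 5.
Median ≈ 10 + ((50.5 − 34) / 19) × 5 = 14.3421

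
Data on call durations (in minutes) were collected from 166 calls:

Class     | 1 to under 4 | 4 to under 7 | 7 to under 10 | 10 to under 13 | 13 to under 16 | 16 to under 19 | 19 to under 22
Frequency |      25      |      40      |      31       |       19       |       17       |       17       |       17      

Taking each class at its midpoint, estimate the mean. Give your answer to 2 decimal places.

Midpoints: 2.5, 5.5, 8.5, 11.5, 14.5, 17.5, 20.5
Σfm = 25×2.5 + 40×5.5 + 31×8.5 + 19×11.5 + 17×14.5 + 17×17.5 + 17×20.5 = 1657
n = Σf = 166
Mean = 1657 / 166 = 9.9819

9.98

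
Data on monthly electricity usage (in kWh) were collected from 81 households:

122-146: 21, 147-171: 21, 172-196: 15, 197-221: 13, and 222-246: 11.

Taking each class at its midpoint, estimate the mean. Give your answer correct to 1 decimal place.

Midpoints: 134, 159, 184, 209, 234
Σfm = 21×134 + 21×159 + 15×184 + 13×209 + 11×234 = 14204
n = Σf = 81
Mean = 14204 / 81 = 175.3580

175.4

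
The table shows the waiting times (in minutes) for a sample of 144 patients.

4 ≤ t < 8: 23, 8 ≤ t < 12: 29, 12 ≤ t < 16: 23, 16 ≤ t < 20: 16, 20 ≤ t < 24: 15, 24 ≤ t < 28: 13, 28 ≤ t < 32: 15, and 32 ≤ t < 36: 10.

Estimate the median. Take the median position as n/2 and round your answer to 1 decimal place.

Cumulative frequencies: 23, 52, 75, 91, 106, 119, 134, 144
n = 144; position = n/2 = 72.
This falls in the class 12 ≤ t < 16: L = 12, F = 52, f = 23, h = 4.
Median ≈ 12 + ((72 − 52) / 23) × 4 = 15.4783

15.5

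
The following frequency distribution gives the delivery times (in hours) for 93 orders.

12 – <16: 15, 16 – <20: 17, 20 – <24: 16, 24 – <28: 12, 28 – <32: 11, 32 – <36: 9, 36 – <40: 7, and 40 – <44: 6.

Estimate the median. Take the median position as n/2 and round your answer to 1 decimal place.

Cumulative frequencies: 15, 32, 48, 60, 71, 80, 87, 93
n = 93; position = n/2 = 46.5.
This falls in the class 20 – <24: L = 20, F = 32, f = 16, h = 4.
Median ≈ 20 + ((46.5 − 32) / 16) × 4 = 23.6250

23.6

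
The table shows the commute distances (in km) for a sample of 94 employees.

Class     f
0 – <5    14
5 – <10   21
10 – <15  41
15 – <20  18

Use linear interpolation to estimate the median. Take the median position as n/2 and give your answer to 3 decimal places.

11.463

Cumulative frequencies: 14, 35, 76, 94
n = 94; position = n/2 = 47.
This falls in the class 10 – <15: L = 10, F = 35, f = 41, h = 5.
Median ≈ 10 + ((47 − 35) / 41) × 5 = 11.4634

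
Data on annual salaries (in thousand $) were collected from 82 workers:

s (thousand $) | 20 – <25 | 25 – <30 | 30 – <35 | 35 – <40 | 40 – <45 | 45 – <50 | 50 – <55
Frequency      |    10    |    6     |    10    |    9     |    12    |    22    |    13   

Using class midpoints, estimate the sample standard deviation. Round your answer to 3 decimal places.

Midpoints: 22.5, 27.5, 32.5, 37.5, 42.5, 47.5, 52.5
n = 82, Σfm = 3290, mean = 40.1220
Σfm² = 139962.5
Σf(m − x̄)² = Σfm² − (Σfm)²/n = 139962.5 − 3290²/82 = 7961.2805
Sample variance = 7961.2805 / 81 = 98.2874
Standard deviation = √98.2874 = 9.9140

9.914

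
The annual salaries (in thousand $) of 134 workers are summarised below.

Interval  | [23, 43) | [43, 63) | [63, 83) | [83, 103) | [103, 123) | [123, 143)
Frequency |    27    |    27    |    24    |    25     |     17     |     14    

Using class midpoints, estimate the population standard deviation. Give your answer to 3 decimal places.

Midpoints: 33, 53, 73, 93, 113, 133
n = 134, Σfm = 10182, mean = 75.9851
Σfm² = 914086
Σf(m − x̄)² = Σfm² − (Σfm)²/n = 914086 − 10182²/134 = 140405.9701
Population variance = 140405.9701 / 134 = 1047.8057
Standard deviation = √1047.8057 = 32.3698

32.370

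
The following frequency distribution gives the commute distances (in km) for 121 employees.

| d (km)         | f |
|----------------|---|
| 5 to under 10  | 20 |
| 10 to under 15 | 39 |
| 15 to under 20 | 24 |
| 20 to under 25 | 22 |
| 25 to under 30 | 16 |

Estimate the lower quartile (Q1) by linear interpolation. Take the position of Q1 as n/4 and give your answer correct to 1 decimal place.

Cumulative frequencies: 20, 59, 83, 105, 121
n = 121; position = n/4 = 30.25.
This falls in the class 10 to under 15: L = 10, F = 20, f = 39, h = 5.
Lower quartile ≈ 10 + ((30.25 − 20) / 39) × 5 = 11.3141

11.3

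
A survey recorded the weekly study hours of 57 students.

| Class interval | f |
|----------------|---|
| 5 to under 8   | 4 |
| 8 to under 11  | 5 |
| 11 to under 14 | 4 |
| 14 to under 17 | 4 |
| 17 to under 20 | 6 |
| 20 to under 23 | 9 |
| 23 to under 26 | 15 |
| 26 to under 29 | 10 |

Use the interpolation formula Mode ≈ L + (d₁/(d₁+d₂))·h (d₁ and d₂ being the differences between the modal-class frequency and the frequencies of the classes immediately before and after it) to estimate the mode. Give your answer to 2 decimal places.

24.64

Modal class: 23 to under 26 (highest frequency 15).
d₁ = 15 − 9 = 6, d₂ = 15 − 10 = 5
Mode ≈ 23 + (6/(6+5)) × 3 = 23 + 1.6364 = 24.6364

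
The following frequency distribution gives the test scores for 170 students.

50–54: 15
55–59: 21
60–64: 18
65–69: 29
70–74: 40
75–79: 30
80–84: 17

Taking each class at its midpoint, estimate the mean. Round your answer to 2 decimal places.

Midpoints: 52, 57, 62, 67, 72, 77, 82
Σfm = 15×52 + 21×57 + 18×62 + 29×67 + 40×72 + 30×77 + 17×82 = 11620
n = Σf = 170
Mean = 11620 / 170 = 68.3529

68.35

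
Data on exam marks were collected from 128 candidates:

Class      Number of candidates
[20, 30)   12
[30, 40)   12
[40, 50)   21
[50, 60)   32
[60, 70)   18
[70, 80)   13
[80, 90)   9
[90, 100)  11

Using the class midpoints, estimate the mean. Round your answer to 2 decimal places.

Midpoints: 25, 35, 45, 55, 65, 75, 85, 95
Σfm = 12×25 + 12×35 + 21×45 + 32×55 + 18×65 + 13×75 + 9×85 + 11×95 = 7380
n = Σf = 128
Mean = 7380 / 128 = 57.6562

57.66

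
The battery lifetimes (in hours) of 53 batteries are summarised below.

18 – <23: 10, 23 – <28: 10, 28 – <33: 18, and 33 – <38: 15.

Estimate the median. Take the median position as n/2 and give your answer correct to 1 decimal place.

29.8

Cumulative frequencies: 10, 20, 38, 53
n = 53; position = n/2 = 26.5.
This falls in the class 28 – <33: L = 28, F = 20, f = 18, h = 5.
Median ≈ 28 + ((26.5 − 20) / 18) × 5 = 29.8056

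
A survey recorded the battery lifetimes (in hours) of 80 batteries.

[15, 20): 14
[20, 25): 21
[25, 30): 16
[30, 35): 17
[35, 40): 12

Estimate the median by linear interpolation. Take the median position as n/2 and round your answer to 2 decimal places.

26.56

Cumulative frequencies: 14, 35, 51, 68, 80
n = 80; position = n/2 = 40.
This falls in the class [25, 30): L = 25, F = 35, f = 16, h = 5.
Median ≈ 25 + ((40 − 35) / 16) × 5 = 26.5625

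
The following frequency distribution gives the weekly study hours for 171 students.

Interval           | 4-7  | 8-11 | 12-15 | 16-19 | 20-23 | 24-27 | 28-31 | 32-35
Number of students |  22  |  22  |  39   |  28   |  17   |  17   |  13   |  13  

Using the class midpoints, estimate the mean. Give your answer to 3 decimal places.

Midpoints: 5.5, 9.5, 13.5, 17.5, 21.5, 25.5, 29.5, 33.5
Σfm = 22×5.5 + 22×9.5 + 39×13.5 + 28×17.5 + 17×21.5 + 17×25.5 + 13×29.5 + 13×33.5 = 2964.5
n = Σf = 171
Mean = 2964.5 / 171 = 17.3363

17.336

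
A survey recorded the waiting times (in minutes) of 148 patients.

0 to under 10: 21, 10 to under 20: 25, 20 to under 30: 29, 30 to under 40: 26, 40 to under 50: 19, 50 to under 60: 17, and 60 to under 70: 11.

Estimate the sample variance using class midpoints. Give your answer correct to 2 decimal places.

328.44

Midpoints: 5, 15, 25, 35, 45, 55, 65
n = 148, Σfm = 4620, mean = 31.2162
Σfm² = 192500
Σf(m − x̄)² = Σfm² − (Σfm)²/n = 192500 − 4620²/148 = 48281.0811
Sample variance = 48281.0811 / 147 = 328.4427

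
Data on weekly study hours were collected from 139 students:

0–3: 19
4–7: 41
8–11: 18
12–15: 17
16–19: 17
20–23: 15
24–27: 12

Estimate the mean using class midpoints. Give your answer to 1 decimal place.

Midpoints: 1.5, 5.5, 9.5, 13.5, 17.5, 21.5, 25.5
Σfm = 19×1.5 + 41×5.5 + 18×9.5 + 17×13.5 + 17×17.5 + 15×21.5 + 12×25.5 = 1580.5
n = Σf = 139
Mean = 1580.5 / 139 = 11.3705

11.4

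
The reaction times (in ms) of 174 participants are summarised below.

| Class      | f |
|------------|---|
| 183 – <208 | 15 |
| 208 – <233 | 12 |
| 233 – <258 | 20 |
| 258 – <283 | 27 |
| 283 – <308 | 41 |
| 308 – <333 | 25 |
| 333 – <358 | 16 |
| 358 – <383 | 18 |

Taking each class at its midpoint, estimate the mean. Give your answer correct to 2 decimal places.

288.03

Midpoints: 195.5, 220.5, 245.5, 270.5, 295.5, 320.5, 345.5, 370.5
Σfm = 15×195.5 + 12×220.5 + 20×245.5 + 27×270.5 + 41×295.5 + 25×320.5 + 16×345.5 + 18×370.5 = 50117
n = Σf = 174
Mean = 50117 / 174 = 288.0287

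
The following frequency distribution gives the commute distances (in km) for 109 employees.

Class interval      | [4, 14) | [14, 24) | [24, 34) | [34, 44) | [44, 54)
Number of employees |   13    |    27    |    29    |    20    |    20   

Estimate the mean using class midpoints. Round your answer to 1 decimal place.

29.6

Midpoints: 9, 19, 29, 39, 49
Σfm = 13×9 + 27×19 + 29×29 + 20×39 + 20×49 = 3231
n = Σf = 109
Mean = 3231 / 109 = 29.6422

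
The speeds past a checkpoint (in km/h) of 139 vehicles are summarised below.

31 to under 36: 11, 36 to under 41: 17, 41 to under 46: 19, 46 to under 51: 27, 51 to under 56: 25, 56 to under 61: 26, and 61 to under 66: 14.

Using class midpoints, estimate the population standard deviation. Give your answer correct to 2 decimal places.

8.83

Midpoints: 33.5, 38.5, 43.5, 48.5, 53.5, 58.5, 63.5
n = 139, Σfm = 6906.5, mean = 49.6871
Σfm² = 353992.75
Σf(m − x̄)² = Σfm² − (Σfm)²/n = 353992.75 − 6906.5²/139 = 10829.1367
Population variance = 10829.1367 / 139 = 77.9075
Standard deviation = √77.9075 = 8.8265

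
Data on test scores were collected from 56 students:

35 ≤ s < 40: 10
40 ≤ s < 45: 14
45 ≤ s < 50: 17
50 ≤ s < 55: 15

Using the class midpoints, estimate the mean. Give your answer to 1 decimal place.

45.8

Midpoints: 37.5, 42.5, 47.5, 52.5
Σfm = 10×37.5 + 14×42.5 + 17×47.5 + 15×52.5 = 2565
n = Σf = 56
Mean = 2565 / 56 = 45.8036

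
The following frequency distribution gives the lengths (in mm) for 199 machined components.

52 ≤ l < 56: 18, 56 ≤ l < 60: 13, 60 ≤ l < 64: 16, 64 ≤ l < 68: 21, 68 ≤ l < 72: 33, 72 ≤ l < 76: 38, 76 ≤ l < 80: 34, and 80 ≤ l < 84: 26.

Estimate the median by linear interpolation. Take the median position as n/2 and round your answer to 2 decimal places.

71.82

Cumulative frequencies: 18, 31, 47, 68, 101, 139, 173, 199
n = 199; position = n/2 = 99.5.
This falls in the class 68 ≤ l < 72: L = 68, F = 68, f = 33, h = 4.
Median ≈ 68 + ((99.5 − 68) / 33) × 4 = 71.8182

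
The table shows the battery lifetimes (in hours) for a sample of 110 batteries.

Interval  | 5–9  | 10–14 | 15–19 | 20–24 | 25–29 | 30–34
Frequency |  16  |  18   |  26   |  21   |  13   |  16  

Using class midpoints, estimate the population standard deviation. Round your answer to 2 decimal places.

7.99

Midpoints: 7, 12, 17, 22, 27, 32
n = 110, Σfm = 2095, mean = 19.0455
Σfm² = 46915
Σf(m − x̄)² = Σfm² − (Σfm)²/n = 46915 − 2095²/110 = 7014.7727
Population variance = 7014.7727 / 110 = 63.7707
Standard deviation = √63.7707 = 7.9857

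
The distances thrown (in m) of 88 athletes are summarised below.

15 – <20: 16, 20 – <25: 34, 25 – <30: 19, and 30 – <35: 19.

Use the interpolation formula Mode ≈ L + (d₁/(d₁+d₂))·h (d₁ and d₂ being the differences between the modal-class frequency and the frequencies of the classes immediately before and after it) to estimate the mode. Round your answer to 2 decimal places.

22.73

Modal class: 20 – <25 (highest frequency 34).
d₁ = 34 − 16 = 18, d₂ = 34 − 19 = 15
Mode ≈ 20 + (18/(18+15)) × 5 = 20 + 2.7273 = 22.7273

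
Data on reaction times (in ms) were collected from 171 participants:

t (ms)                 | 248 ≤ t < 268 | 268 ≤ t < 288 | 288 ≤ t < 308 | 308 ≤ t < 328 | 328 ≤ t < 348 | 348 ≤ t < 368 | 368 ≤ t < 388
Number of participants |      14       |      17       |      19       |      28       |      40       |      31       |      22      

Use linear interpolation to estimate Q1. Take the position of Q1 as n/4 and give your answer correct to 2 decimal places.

300.37

Cumulative frequencies: 14, 31, 50, 78, 118, 149, 171
n = 171; position = n/4 = 42.75.
This falls in the class 288 ≤ t < 308: L = 288, F = 31, f = 19, h = 20.
Lower quartile ≈ 288 + ((42.75 − 31) / 19) × 20 = 300.3684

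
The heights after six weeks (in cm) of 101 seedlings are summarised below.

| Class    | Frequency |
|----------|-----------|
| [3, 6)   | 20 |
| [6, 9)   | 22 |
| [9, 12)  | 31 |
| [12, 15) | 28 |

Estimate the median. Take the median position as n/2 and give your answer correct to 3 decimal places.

Cumulative frequencies: 20, 42, 73, 101
n = 101; position = n/2 = 50.5.
This falls in the class [9, 12): L = 9, F = 42, f = 31, h = 3.
Median ≈ 9 + ((50.5 − 42) / 31) × 3 = 9.8226

9.823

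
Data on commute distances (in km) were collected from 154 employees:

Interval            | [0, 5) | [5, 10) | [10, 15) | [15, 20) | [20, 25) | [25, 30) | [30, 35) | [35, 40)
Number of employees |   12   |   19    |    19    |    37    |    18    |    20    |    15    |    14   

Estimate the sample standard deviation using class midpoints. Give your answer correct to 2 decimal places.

Midpoints: 2.5, 7.5, 12.5, 17.5, 22.5, 27.5, 32.5, 37.5
n = 154, Σfm = 3025, mean = 19.6429
Σfm² = 75212.5
Σf(m − x̄)² = Σfm² − (Σfm)²/n = 75212.5 − 3025²/154 = 15792.8571
Sample variance = 15792.8571 / 153 = 103.2213
Standard deviation = √103.2213 = 10.1598

10.16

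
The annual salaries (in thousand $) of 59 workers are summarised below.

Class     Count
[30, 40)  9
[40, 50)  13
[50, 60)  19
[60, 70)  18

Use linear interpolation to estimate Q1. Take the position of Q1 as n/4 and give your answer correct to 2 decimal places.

44.42

Cumulative frequencies: 9, 22, 41, 59
n = 59; position = n/4 = 14.75.
This falls in the class [40, 50): L = 40, F = 9, f = 13, h = 10.
Lower quartile ≈ 40 + ((14.75 − 9) / 13) × 10 = 44.4231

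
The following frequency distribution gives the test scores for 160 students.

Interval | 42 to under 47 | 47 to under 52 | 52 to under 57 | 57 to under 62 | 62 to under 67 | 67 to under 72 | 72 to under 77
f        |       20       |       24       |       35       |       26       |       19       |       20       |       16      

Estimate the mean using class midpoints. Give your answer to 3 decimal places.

58.375

Midpoints: 44.5, 49.5, 54.5, 59.5, 64.5, 69.5, 74.5
Σfm = 20×44.5 + 24×49.5 + 35×54.5 + 26×59.5 + 19×64.5 + 20×69.5 + 16×74.5 = 9340
n = Σf = 160
Mean = 9340 / 160 = 58.3750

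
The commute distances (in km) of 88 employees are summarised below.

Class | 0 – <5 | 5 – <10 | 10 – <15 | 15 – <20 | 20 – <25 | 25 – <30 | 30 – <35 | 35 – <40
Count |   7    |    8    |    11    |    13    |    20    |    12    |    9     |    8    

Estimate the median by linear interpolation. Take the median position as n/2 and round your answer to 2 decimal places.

21.25

Cumulative frequencies: 7, 15, 26, 39, 59, 71, 80, 88
n = 88; position = n/2 = 44.
This falls in the class 20 – <25: L = 20, F = 39, f = 20, h = 5.
Median ≈ 20 + ((44 − 39) / 20) × 5 = 21.2500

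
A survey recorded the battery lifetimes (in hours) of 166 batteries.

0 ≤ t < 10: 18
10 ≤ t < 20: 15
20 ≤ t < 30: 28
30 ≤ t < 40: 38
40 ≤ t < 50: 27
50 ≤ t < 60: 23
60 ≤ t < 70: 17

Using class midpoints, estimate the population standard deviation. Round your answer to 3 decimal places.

17.718

Midpoints: 5, 15, 25, 35, 45, 55, 65
n = 166, Σfm = 5930, mean = 35.7229
Σfm² = 263950
Σf(m − x̄)² = Σfm² − (Σfm)²/n = 263950 − 5930²/166 = 52113.2530
Population variance = 52113.2530 / 166 = 313.9353
Standard deviation = √313.9353 = 17.7182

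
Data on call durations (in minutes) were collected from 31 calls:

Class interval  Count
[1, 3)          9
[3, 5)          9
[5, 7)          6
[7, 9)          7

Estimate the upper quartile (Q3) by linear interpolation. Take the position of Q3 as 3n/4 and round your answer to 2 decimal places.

6.75

Cumulative frequencies: 9, 18, 24, 31
n = 31; position = 3n/4 = 23.25.
This falls in the class [5, 7): L = 5, F = 18, f = 6, h = 2.
Upper quartile ≈ 5 + ((23.25 − 18) / 6) × 2 = 6.7500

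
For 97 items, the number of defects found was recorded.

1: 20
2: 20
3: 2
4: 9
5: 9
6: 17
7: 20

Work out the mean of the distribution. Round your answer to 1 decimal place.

Values: 1, 2, 3, 4, 5, 6, 7
Σfx = 20×1 + 20×2 + 2×3 + 9×4 + 9×5 + 17×6 + 20×7 = 389
n = Σf = 97
Mean = 389 / 97 = 4.0103

4.0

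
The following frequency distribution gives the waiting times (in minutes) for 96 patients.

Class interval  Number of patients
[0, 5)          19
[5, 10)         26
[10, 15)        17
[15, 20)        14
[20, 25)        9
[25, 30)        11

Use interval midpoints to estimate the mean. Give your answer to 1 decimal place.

12.6

Midpoints: 2.5, 7.5, 12.5, 17.5, 22.5, 27.5
Σfm = 19×2.5 + 26×7.5 + 17×12.5 + 14×17.5 + 9×22.5 + 11×27.5 = 1205
n = Σf = 96
Mean = 1205 / 96 = 12.5521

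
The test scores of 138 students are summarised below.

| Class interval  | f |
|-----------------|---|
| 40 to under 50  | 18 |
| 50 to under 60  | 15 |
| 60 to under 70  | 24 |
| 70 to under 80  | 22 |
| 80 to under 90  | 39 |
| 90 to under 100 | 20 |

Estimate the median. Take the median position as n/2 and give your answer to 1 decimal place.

75.5

Cumulative frequencies: 18, 33, 57, 79, 118, 138
n = 138; position = n/2 = 69.
This falls in the class 70 to under 80: L = 70, F = 57, f = 22, h = 10.
Median ≈ 70 + ((69 − 57) / 22) × 10 = 75.4545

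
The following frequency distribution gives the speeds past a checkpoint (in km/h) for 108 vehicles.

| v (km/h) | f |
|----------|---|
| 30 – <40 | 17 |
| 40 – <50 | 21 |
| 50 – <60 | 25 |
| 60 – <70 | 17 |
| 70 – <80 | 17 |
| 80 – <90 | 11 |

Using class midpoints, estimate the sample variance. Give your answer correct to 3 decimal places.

Midpoints: 35, 45, 55, 65, 75, 85
n = 108, Σfm = 6230, mean = 57.6852
Σfm² = 385900
Σf(m − x̄)² = Σfm² − (Σfm)²/n = 385900 − 6230²/108 = 26521.2963
Sample variance = 26521.2963 / 107 = 247.8626

247.863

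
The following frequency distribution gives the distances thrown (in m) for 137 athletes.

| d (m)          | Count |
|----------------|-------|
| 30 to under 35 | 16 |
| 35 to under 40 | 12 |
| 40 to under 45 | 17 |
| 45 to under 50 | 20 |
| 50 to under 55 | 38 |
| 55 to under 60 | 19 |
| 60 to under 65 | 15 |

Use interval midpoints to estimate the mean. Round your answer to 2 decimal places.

48.67

Midpoints: 32.5, 37.5, 42.5, 47.5, 52.5, 57.5, 62.5
Σfm = 16×32.5 + 12×37.5 + 17×42.5 + 20×47.5 + 38×52.5 + 19×57.5 + 15×62.5 = 6667.5
n = Σf = 137
Mean = 6667.5 / 137 = 48.6679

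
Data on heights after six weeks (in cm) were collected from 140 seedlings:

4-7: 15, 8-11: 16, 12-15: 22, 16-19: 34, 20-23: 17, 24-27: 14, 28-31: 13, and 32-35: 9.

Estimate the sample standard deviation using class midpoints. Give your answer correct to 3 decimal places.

7.970

Midpoints: 5.5, 9.5, 13.5, 17.5, 21.5, 25.5, 29.5, 33.5
n = 140, Σfm = 2534, mean = 18.1000
Σfm² = 54695
Σf(m − x̄)² = Σfm² − (Σfm)²/n = 54695 − 2534²/140 = 8829.6000
Sample variance = 8829.6000 / 139 = 63.5223
Standard deviation = √63.5223 = 7.9701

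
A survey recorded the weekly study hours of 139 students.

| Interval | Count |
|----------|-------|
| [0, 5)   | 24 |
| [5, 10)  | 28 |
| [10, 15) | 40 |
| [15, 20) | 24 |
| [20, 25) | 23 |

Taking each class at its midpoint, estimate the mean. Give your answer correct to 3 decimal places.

Midpoints: 2.5, 7.5, 12.5, 17.5, 22.5
Σfm = 24×2.5 + 28×7.5 + 40×12.5 + 24×17.5 + 23×22.5 = 1707.5
n = Σf = 139
Mean = 1707.5 / 139 = 12.2842

12.284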